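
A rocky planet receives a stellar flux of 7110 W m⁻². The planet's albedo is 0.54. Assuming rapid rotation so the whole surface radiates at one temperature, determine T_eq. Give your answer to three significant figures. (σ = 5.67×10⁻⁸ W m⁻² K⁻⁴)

T_eq ≈ 347 K

Energy balance: absorbed = emitted ⇒ πR²·S(1−A) = 4πR²·σT_eq⁴, so T_eq⁴ = S(1−A)/(4σ).
T_eq = [7110 × 0.46 / (4 × 5.67×10⁻⁸)]^(1/4) = (1.44×10¹⁰)^(1/4) = 347 K.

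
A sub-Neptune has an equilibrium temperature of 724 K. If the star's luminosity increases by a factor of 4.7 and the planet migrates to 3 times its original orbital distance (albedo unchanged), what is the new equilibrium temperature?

T_eq ≈ 615 K

T_eq ∝ L^(1/4) · d^(−1/2).
T′ = 724 × 4.7^(1/4) / 3^(1/2) = 615 K.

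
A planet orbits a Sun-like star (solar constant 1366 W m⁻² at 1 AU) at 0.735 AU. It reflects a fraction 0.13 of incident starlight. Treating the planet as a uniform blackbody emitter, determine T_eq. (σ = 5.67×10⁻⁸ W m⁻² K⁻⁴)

Flux at 0.735 AU: S = 1366/0.735² = 2530 W m⁻².
Energy balance: absorbed = emitted ⇒ πR²·S(1−A) = 4πR²·σT_eq⁴, so T_eq⁴ = S(1−A)/(4σ).
T_eq = [2530 × 0.87 / (4 × 5.67×10⁻⁸)]^(1/4) = (9.70×10⁹)^(1/4) = 314 K.

T_eq ≈ 314 K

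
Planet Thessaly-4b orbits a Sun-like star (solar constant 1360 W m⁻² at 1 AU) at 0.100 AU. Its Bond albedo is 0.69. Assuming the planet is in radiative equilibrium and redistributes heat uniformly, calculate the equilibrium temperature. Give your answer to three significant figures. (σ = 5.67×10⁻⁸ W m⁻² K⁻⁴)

Flux at 0.100 AU: S = 1360/0.100² = 1.36×10⁵ W m⁻².
Energy balance: absorbed = emitted ⇒ πR²·S(1−A) = 4πR²·σT_eq⁴, so T_eq⁴ = S(1−A)/(4σ).
T_eq = [1.36×10⁵ × 0.31 / (4 × 5.67×10⁻⁸)]^(1/4) = (1.86×10¹¹)^(1/4) = 657 K.

T_eq ≈ 657 K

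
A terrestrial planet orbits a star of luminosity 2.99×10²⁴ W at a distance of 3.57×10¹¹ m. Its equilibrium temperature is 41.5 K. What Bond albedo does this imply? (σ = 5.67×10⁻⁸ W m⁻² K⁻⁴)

Flux: S = L/(4πd²) = 2.99×10²⁴/(4π×(3.57×10¹¹)²) = 1.87 W m⁻².
From T_eq⁴ = S(1−A)/(4σ): 1−A = 4σT_eq⁴/S.
1−A = 4 × 5.67×10⁻⁸ × (41.5)⁴ / 1.87 = 0.360.

A ≈ 0.64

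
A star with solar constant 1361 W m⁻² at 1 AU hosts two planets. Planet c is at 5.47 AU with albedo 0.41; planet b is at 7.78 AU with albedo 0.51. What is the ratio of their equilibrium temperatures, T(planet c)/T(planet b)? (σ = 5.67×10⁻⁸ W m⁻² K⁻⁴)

T_eq = [S₀(1−A)/(4σd²)]^(1/4), so T ∝ (1−A)^(1/4) / √d.
T₁ = [1361×0.59/(4×5.67×10⁻⁸×5.47²)]^(1/4) = 104.30 K.
T₂ = [1361×0.49/(4×5.67×10⁻⁸×7.78²)]^(1/4) = 83.49 K.

T₁/T₂ ≈ 1.249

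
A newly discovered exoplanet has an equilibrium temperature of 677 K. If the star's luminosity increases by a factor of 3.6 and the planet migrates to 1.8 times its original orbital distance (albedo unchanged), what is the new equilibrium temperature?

T_eq ∝ L^(1/4) · d^(−1/2).
T′ = 677 × 3.6^(1/4) / 1.8^(1/2) = 695 K.

T_eq ≈ 695 K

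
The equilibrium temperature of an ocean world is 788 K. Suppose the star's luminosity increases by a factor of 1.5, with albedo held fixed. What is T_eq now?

T_eq ≈ 872 K

T_eq ∝ L^(1/4) · d^(−1/2).
T′ = 788 × 1.5^(1/4) = 872 K.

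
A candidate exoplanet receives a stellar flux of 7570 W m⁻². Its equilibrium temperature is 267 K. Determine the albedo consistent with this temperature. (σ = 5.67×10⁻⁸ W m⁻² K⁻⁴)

From T_eq⁴ = S(1−A)/(4σ): 1−A = 4σT_eq⁴/S.
1−A = 4 × 5.67×10⁻⁸ × (267)⁴ / 7570 = 0.152.

A ≈ 0.85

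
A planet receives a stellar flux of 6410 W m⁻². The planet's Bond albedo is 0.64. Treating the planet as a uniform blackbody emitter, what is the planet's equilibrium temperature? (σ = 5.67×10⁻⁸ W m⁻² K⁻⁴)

Energy balance: absorbed = emitted ⇒ πR²·S(1−A) = 4πR²·σT_eq⁴, so T_eq⁴ = S(1−A)/(4σ).
T_eq = [6410 × 0.36 / (4 × 5.67×10⁻⁸)]^(1/4) = (1.02×10¹⁰)^(1/4) = 318 K.

T_eq ≈ 318 K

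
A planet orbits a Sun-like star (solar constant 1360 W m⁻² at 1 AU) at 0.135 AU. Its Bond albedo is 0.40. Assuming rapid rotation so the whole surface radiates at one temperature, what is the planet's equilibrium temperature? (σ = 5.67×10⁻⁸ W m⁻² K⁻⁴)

T_eq ≈ 667 K

Flux at 0.135 AU: S = 1360/0.135² = 7.46×10⁴ W m⁻².
Energy balance: absorbed = emitted ⇒ πR²·S(1−A) = 4πR²·σT_eq⁴, so T_eq⁴ = S(1−A)/(4σ).
T_eq = [7.46×10⁴ × 0.60 / (4 × 5.67×10⁻⁸)]^(1/4) = (1.97×10¹¹)^(1/4) = 667 K.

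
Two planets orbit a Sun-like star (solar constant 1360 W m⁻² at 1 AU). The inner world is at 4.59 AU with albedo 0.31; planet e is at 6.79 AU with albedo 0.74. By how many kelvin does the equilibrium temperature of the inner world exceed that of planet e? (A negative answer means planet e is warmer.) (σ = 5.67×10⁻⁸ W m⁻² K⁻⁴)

ΔT ≈ 42.1 K

T_eq = [S₀(1−A)/(4σd²)]^(1/4), so T ∝ (1−A)^(1/4) / √d.
T₁ = [1360×0.69/(4×5.67×10⁻⁸×4.59²)]^(1/4) = 118.38 K.
T₂ = [1360×0.26/(4×5.67×10⁻⁸×6.79²)]^(1/4) = 76.26 K.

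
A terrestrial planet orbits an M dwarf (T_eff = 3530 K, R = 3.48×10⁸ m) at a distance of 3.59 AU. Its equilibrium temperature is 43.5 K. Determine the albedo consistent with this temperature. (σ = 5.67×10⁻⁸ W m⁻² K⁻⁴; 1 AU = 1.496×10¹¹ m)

A ≈ 0.78

d = 3.59 AU = 5.37×10¹¹ m.
L = 4πR_⋆²σT_⋆⁴ = 4π(3.48×10⁸)² × 5.67×10⁻⁸ × (3530)⁴ = 1.34×10²⁵ W.
S = L/(4πd²) = 3.70 W m⁻².
From T_eq⁴ = S(1−A)/(4σ): 1−A = 4σT_eq⁴/S.
1−A = 4 × 5.67×10⁻⁸ × (43.5)⁴ / 3.70 = 0.220.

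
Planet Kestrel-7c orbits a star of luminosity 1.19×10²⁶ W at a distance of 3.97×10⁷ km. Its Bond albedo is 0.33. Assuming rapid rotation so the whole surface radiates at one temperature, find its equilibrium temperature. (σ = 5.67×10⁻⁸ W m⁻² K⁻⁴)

T_eq ≈ 365 K

d = 3.97×10⁷ km = 3.97×10¹⁰ m.
Flux: S = L/(4πd²) = 1.19×10²⁶/(4π×(3.97×10¹⁰)²) = 6010 W m⁻².
Energy balance: absorbed = emitted ⇒ πR²·S(1−A) = 4πR²·σT_eq⁴, so T_eq⁴ = S(1−A)/(4σ).
T_eq = [6010 × 0.67 / (4 × 5.67×10⁻⁸)]^(1/4) = (1.77×10¹⁰)^(1/4) = 365 K.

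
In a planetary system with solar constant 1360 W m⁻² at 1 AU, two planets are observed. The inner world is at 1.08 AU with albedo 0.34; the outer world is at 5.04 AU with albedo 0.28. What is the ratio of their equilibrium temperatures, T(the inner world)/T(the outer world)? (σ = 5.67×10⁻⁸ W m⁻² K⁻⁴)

T_eq = [S₀(1−A)/(4σd²)]^(1/4), so T ∝ (1−A)^(1/4) / √d.
T₁ = [1360×0.66/(4×5.67×10⁻⁸×1.08²)]^(1/4) = 241.35 K.
T₂ = [1360×0.72/(4×5.67×10⁻⁸×5.04²)]^(1/4) = 114.18 K.

T₁/T₂ ≈ 2.114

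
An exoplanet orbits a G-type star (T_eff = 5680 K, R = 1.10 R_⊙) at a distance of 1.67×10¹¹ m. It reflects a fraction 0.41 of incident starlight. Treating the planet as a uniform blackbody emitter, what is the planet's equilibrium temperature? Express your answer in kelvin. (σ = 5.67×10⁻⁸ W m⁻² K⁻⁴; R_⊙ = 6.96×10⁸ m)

R_⋆ = 1.10 × 6.96×10⁸ = 7.66×10⁸ m.
L = 4πR_⋆²σT_⋆⁴ = 4π(7.66×10⁸)² × 5.67×10⁻⁸ × (5680)⁴ = 4.35×10²⁶ W.
S = L/(4πd²) = 1240 W m⁻².
Energy balance: absorbed = emitted ⇒ πR²·S(1−A) = 4πR²·σT_eq⁴, so T_eq⁴ = S(1−A)/(4σ).
T_eq = [1240 × 0.59 / (4 × 5.67×10⁻⁸)]^(1/4) = (3.23×10⁹)^(1/4) = 238 K.

T_eq ≈ 238 K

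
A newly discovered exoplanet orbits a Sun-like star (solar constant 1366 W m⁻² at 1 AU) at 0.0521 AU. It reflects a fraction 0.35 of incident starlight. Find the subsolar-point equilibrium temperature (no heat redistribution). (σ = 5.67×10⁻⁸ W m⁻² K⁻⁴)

T_ss ≈ 1550 K

Flux at 0.0521 AU: S = 1366/0.0521² = 5.03×10⁵ W m⁻².
At the subsolar point the surface absorbs S(1−A) and emits σT⁴ per unit area — no factor of 4, since only the local patch is in balance.
T = [5.03×10⁵ × 0.65 / 5.67×10⁻⁸]^(1/4) = (5.77×10¹²)^(1/4) = 1550 K.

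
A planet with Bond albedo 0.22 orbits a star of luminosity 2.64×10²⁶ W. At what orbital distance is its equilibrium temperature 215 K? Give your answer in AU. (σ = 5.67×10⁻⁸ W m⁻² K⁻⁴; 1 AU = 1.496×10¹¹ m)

d ≈ 1.23 AU

From T_eq⁴ = L(1−A)/(16πσd²): d = √[L(1−A)/(16πσT_eq⁴)].
d = √[2.64×10²⁶ × 0.78 / (16π × 5.67×10⁻⁸ × (215)⁴)] = 1.84×10¹¹ m = 1.23 AU.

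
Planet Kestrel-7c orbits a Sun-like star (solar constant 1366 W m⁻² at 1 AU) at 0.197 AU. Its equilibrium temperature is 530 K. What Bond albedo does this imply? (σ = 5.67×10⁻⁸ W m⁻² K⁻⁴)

A ≈ 0.49

Flux at 0.197 AU: S = 1366/0.197² = 3.52×10⁴ W m⁻².
From T_eq⁴ = S(1−A)/(4σ): 1−A = 4σT_eq⁴/S.
1−A = 4 × 5.67×10⁻⁸ × (530)⁴ / 3.52×10⁴ = 0.508.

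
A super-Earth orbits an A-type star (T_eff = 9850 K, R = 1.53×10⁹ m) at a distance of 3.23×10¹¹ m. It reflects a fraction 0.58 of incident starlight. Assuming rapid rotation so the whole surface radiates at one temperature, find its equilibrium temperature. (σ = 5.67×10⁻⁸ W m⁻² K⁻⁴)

T_eq ≈ 386 K

L = 4πR_⋆²σT_⋆⁴ = 4π(1.53×10⁹)² × 5.67×10⁻⁸ × (9850)⁴ = 1.57×10²⁸ W.
S = L/(4πd²) = 1.20×10⁴ W m⁻².
Energy balance: absorbed = emitted ⇒ πR²·S(1−A) = 4πR²·σT_eq⁴, so T_eq⁴ = S(1−A)/(4σ).
T_eq = [1.20×10⁴ × 0.42 / (4 × 5.67×10⁻⁸)]^(1/4) = (2.22×10¹⁰)^(1/4) = 386 K.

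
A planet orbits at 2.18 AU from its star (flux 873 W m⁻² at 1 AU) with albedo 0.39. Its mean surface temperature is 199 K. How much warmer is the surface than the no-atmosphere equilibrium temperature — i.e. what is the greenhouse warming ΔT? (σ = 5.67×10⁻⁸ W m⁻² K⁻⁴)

ΔT ≈ 49.9 K

S = 873/2.18² = 183.7 W m⁻².
T_eq = [S(1−A)/(4σ)]^(1/4) = [183.7×0.61/(4×5.67×10⁻⁸)]^(1/4) = 149.1 K.
ΔT = T_surf − T_eq = 199 − 149.1.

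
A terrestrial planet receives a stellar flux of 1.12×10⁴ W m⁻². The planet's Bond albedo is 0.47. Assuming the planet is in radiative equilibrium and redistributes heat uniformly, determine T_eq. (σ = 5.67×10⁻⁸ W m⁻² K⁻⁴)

T_eq ≈ 402 K

Energy balance: absorbed = emitted ⇒ πR²·S(1−A) = 4πR²·σT_eq⁴, so T_eq⁴ = S(1−A)/(4σ).
T_eq = [1.12×10⁴ × 0.53 / (4 × 5.67×10⁻⁸)]^(1/4) = (2.62×10¹⁰)^(1/4) = 402 K.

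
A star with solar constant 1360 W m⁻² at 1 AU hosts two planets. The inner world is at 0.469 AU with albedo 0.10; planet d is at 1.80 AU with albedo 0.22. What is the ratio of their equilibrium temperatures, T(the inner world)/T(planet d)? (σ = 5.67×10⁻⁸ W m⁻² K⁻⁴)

T₁/T₂ ≈ 2.030

T_eq = [S₀(1−A)/(4σd²)]^(1/4), so T ∝ (1−A)^(1/4) / √d.
T₁ = [1360×0.90/(4×5.67×10⁻⁸×0.469²)]^(1/4) = 395.77 K.
T₂ = [1360×0.78/(4×5.67×10⁻⁸×1.80²)]^(1/4) = 194.92 K.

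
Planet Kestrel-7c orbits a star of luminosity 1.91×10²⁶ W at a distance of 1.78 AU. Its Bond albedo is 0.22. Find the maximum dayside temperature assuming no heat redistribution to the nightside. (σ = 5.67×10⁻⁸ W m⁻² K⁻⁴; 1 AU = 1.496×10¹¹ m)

d = 1.78 AU = 2.66×10¹¹ m.
Flux: S = L/(4πd²) = 1.91×10²⁶/(4π×(2.66×10¹¹)²) = 214 W m⁻².
With no redistribution each surface element balances locally: S(1−A) = σT⁴.
T = [214 × 0.78 / 5.67×10⁻⁸]^(1/4) = (2.95×10⁹)^(1/4) = 233 K.

T_ss ≈ 233 K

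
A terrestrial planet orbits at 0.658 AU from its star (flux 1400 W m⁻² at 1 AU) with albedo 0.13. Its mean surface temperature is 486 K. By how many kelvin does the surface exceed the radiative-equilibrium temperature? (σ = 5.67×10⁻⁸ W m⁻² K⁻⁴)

S = 1400/0.658² = 3234 W m⁻².
T_eq = [S(1−A)/(4σ)]^(1/4) = [3234×0.87/(4×5.67×10⁻⁸)]^(1/4) = 333.7 K.
ΔT = T_surf − T_eq = 486 − 333.7.

ΔT ≈ 152.3 K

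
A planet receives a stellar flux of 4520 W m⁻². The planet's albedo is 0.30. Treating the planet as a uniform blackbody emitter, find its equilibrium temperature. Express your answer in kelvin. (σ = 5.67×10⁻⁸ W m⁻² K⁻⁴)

Energy balance: absorbed = emitted ⇒ πR²·S(1−A) = 4πR²·σT_eq⁴, so T_eq⁴ = S(1−A)/(4σ).
T_eq = [4520 × 0.70 / (4 × 5.67×10⁻⁸)]^(1/4) = (1.40×10¹⁰)^(1/4) = 344 K.

T_eq ≈ 344 K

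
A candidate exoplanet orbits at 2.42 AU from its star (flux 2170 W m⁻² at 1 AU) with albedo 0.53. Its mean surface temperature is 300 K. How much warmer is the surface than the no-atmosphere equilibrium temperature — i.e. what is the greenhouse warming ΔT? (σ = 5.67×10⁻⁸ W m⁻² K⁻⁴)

ΔT ≈ 133.5 K

S = 2170/2.42² = 370.5 W m⁻².
T_eq = [S(1−A)/(4σ)]^(1/4) = [370.5×0.47/(4×5.67×10⁻⁸)]^(1/4) = 166.5 K.
ΔT = T_surf − T_eq = 300 − 166.5.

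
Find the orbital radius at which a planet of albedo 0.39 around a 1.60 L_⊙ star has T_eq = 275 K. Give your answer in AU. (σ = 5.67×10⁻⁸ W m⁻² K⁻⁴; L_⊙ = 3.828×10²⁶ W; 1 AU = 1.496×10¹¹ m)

L = 1.60 × 3.828×10²⁶ = 6.12×10²⁶ W.
From T_eq⁴ = L(1−A)/(16πσd²): d = √[L(1−A)/(16πσT_eq⁴)].
d = √[6.12×10²⁶ × 0.61 / (16π × 5.67×10⁻⁸ × (275)⁴)] = 1.51×10¹¹ m = 1.01 AU.

d ≈ 1.01 AU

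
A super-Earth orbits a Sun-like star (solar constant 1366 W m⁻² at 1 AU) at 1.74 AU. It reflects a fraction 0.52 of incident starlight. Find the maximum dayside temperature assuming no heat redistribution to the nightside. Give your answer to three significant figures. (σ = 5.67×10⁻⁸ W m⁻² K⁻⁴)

Flux at 1.74 AU: S = 1366/1.74² = 451 W m⁻².
With no redistribution each surface element balances locally: S(1−A) = σT⁴.
T = [451 × 0.48 / 5.67×10⁻⁸]^(1/4) = (3.82×10⁹)^(1/4) = 249 K.

T_ss ≈ 249 K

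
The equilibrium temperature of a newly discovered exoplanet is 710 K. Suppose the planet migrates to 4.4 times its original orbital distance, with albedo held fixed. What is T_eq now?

T_eq ≈ 338 K

T_eq ∝ L^(1/4) · d^(−1/2).
T′ = 710 / 4.4^(1/2) = 338 K.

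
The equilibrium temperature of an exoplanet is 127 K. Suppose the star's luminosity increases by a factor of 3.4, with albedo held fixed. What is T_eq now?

T_eq ∝ L^(1/4) · d^(−1/2).
T′ = 127 × 3.4^(1/4) = 172 K.

T_eq ≈ 172 K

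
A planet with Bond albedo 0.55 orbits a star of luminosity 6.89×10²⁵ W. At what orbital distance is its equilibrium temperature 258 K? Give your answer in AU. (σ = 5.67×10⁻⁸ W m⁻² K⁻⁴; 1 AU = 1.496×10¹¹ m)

d ≈ 0.331 AU

From T_eq⁴ = L(1−A)/(16πσd²): d = √[L(1−A)/(16πσT_eq⁴)].
d = √[6.89×10²⁵ × 0.45 / (16π × 5.67×10⁻⁸ × (258)⁴)] = 4.96×10¹⁰ m = 0.331 AU.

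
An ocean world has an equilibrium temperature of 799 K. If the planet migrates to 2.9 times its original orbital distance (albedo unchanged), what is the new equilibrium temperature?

T_eq ≈ 469 K

T_eq ∝ L^(1/4) · d^(−1/2).
T′ = 799 / 2.9^(1/2) = 469 K.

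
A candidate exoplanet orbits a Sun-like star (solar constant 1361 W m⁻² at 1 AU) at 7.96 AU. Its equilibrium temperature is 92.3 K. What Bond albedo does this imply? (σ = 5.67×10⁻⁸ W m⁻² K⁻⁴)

A ≈ 0.23

Flux at 7.96 AU: S = 1361/7.96² = 21.5 W m⁻².
From T_eq⁴ = S(1−A)/(4σ): 1−A = 4σT_eq⁴/S.
1−A = 4 × 5.67×10⁻⁸ × (92.3)⁴ / 21.5 = 0.766.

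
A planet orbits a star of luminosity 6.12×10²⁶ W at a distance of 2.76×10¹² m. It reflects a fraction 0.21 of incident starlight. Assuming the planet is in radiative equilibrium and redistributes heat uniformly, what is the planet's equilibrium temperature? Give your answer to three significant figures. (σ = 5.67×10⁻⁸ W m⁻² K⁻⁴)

Flux: S = L/(4πd²) = 6.12×10²⁶/(4π×(2.76×10¹²)²) = 6.39 W m⁻².
Energy balance: absorbed = emitted ⇒ πR²·S(1−A) = 4πR²·σT_eq⁴, so T_eq⁴ = S(1−A)/(4σ).
T_eq = [6.39 × 0.79 / (4 × 5.67×10⁻⁸)]^(1/4) = (2.23×10⁷)^(1/4) = 68.7 K.

T_eq ≈ 68.7 K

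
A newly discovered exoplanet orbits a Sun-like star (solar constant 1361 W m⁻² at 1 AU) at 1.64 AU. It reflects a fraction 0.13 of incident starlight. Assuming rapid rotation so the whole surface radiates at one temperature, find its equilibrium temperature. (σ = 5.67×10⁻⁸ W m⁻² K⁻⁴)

Flux at 1.64 AU: S = 1361/1.64² = 506 W m⁻².
Energy balance: absorbed = emitted ⇒ πR²·S(1−A) = 4πR²·σT_eq⁴, so T_eq⁴ = S(1−A)/(4σ).
T_eq = [506 × 0.87 / (4 × 5.67×10⁻⁸)]^(1/4) = (1.94×10⁹)^(1/4) = 210 K.

T_eq ≈ 210 K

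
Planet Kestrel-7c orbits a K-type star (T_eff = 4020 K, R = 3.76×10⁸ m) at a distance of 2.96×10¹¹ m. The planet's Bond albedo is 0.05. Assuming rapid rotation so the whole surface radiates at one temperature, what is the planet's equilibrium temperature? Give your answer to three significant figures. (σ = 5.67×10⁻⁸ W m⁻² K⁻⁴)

T_eq ≈ 100 K

L = 4πR_⋆²σT_⋆⁴ = 4π(3.76×10⁸)² × 5.67×10⁻⁸ × (4020)⁴ = 2.63×10²⁵ W.
S = L/(4πd²) = 23.9 W m⁻².
Energy balance: absorbed = emitted ⇒ πR²·S(1−A) = 4πR²·σT_eq⁴, so T_eq⁴ = S(1−A)/(4σ).
T_eq = [23.9 × 0.95 / (4 × 5.67×10⁻⁸)]^(1/4) = (1.00×10⁸)^(1/4) = 100 K.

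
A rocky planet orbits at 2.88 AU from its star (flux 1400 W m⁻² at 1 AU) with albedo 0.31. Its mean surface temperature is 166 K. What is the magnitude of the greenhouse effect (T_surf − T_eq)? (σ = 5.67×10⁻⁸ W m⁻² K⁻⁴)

ΔT ≈ 15.5 K

S = 1400/2.88² = 168.8 W m⁻².
T_eq = [S(1−A)/(4σ)]^(1/4) = [168.8×0.69/(4×5.67×10⁻⁸)]^(1/4) = 150.5 K.
ΔT = T_surf − T_eq = 166 − 150.5.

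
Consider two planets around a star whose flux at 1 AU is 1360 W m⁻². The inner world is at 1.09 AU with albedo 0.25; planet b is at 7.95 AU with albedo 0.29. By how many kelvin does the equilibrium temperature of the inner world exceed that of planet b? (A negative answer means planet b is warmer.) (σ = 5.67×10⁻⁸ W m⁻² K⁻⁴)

T_eq = [S₀(1−A)/(4σd²)]^(1/4), so T ∝ (1−A)^(1/4) / √d.
T₁ = [1360×0.75/(4×5.67×10⁻⁸×1.09²)]^(1/4) = 248.04 K.
T₂ = [1360×0.71/(4×5.67×10⁻⁸×7.95²)]^(1/4) = 90.60 K.

ΔT ≈ 157.4 K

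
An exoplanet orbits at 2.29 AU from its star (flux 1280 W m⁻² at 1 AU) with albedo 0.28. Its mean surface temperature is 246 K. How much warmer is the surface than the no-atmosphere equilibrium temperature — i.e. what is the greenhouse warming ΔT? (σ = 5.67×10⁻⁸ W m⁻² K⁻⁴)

S = 1280/2.29² = 244.1 W m⁻².
T_eq = [S(1−A)/(4σ)]^(1/4) = [244.1×0.72/(4×5.67×10⁻⁸)]^(1/4) = 166.8 K.
ΔT = T_surf − T_eq = 246 − 166.8.

ΔT ≈ 79.2 K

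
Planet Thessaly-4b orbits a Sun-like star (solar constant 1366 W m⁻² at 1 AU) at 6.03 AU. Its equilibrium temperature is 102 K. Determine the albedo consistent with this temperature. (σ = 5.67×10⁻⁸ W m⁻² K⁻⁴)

Flux at 6.03 AU: S = 1366/6.03² = 37.6 W m⁻².
From T_eq⁴ = S(1−A)/(4σ): 1−A = 4σT_eq⁴/S.
1−A = 4 × 5.67×10⁻⁸ × (102)⁴ / 37.6 = 0.653.

A ≈ 0.35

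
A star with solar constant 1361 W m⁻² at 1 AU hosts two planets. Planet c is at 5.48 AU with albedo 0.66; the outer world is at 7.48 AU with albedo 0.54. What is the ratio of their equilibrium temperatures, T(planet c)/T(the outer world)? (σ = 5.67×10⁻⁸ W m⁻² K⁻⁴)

T₁/T₂ ≈ 1.083

T_eq = [S₀(1−A)/(4σd²)]^(1/4), so T ∝ (1−A)^(1/4) / √d.
T₁ = [1361×0.34/(4×5.67×10⁻⁸×5.48²)]^(1/4) = 90.79 K.
T₂ = [1361×0.46/(4×5.67×10⁻⁸×7.48²)]^(1/4) = 83.81 K.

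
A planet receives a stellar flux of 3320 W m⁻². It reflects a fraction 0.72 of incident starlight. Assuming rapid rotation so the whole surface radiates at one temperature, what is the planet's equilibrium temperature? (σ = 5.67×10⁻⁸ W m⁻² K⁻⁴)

Energy balance: absorbed = emitted ⇒ πR²·S(1−A) = 4πR²·σT_eq⁴, so T_eq⁴ = S(1−A)/(4σ).
T_eq = [3320 × 0.28 / (4 × 5.67×10⁻⁸)]^(1/4) = (4.10×10⁹)^(1/4) = 253 K.

T_eq ≈ 253 K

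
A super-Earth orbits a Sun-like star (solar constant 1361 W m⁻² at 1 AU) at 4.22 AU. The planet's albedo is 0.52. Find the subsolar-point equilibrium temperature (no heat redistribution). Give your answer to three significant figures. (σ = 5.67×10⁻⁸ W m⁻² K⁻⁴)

T_ss ≈ 159 K

Flux at 4.22 AU: S = 1361/4.22² = 76.4 W m⁻².
At the subsolar point the surface absorbs S(1−A) and emits σT⁴ per unit area — no factor of 4, since only the local patch is in balance.
T = [76.4 × 0.48 / 5.67×10⁻⁸]^(1/4) = (6.47×10⁸)^(1/4) = 159 K.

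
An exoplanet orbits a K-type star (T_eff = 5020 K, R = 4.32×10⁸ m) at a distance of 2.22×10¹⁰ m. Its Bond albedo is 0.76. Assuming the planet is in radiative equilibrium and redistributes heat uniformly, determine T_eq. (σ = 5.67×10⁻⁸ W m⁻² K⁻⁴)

L = 4πR_⋆²σT_⋆⁴ = 4π(4.32×10⁸)² × 5.67×10⁻⁸ × (5020)⁴ = 8.44×10²⁵ W.
S = L/(4πd²) = 1.36×10⁴ W m⁻².
Energy balance: absorbed = emitted ⇒ πR²·S(1−A) = 4πR²·σT_eq⁴, so T_eq⁴ = S(1−A)/(4σ).
T_eq = [1.36×10⁴ × 0.24 / (4 × 5.67×10⁻⁸)]^(1/4) = (1.44×10¹⁰)^(1/4) = 347 K.

T_eq ≈ 347 K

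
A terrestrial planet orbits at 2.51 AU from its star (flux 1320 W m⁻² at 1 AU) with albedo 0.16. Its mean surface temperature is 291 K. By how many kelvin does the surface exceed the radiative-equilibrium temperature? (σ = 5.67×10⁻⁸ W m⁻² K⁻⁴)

ΔT ≈ 124.1 K

S = 1320/2.51² = 209.5 W m⁻².
T_eq = [S(1−A)/(4σ)]^(1/4) = [209.5×0.84/(4×5.67×10⁻⁸)]^(1/4) = 166.9 K.
ΔT = T_surf − T_eq = 291 − 166.9.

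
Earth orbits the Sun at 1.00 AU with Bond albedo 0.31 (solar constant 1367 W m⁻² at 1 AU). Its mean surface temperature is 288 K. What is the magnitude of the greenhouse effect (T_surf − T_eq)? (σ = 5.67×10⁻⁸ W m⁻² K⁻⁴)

S = 1367/1.00² = 1367 W m⁻².
T_eq = [S(1−A)/(4σ)]^(1/4) = [1367×0.69/(4×5.67×10⁻⁸)]^(1/4) = 253.9 K.
ΔT = T_surf − T_eq = 288 − 253.9.

ΔT ≈ 34.1 K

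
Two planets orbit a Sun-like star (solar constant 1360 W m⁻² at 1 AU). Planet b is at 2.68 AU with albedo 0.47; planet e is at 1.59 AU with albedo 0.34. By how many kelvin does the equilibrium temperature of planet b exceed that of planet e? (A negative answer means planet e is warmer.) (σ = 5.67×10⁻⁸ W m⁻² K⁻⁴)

ΔT ≈ -53.9 K

T_eq = [S₀(1−A)/(4σd²)]^(1/4), so T ∝ (1−A)^(1/4) / √d.
T₁ = [1360×0.53/(4×5.67×10⁻⁸×2.68²)]^(1/4) = 145.04 K.
T₂ = [1360×0.66/(4×5.67×10⁻⁸×1.59²)]^(1/4) = 198.91 K.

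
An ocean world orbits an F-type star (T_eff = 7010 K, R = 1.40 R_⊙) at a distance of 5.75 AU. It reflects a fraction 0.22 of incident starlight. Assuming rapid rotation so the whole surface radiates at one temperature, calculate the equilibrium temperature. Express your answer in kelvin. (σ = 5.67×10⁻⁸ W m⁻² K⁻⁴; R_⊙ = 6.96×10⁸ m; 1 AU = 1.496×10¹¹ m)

R_⋆ = 1.40 × 6.96×10⁸ = 9.74×10⁸ m.
d = 5.75 AU = 8.60×10¹¹ m.
L = 4πR_⋆²σT_⋆⁴ = 4π(9.74×10⁸)² × 5.67×10⁻⁸ × (7010)⁴ = 1.63×10²⁷ W.
S = L/(4πd²) = 176 W m⁻².
Energy balance: absorbed = emitted ⇒ πR²·S(1−A) = 4πR²·σT_eq⁴, so T_eq⁴ = S(1−A)/(4σ).
T_eq = [176 × 0.78 / (4 × 5.67×10⁻⁸)]^(1/4) = (6.04×10⁸)^(1/4) = 157 K.

T_eq ≈ 157 K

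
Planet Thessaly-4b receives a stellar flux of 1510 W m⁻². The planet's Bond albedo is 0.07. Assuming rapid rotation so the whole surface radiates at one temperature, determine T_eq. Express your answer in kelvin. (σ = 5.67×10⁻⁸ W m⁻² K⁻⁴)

Energy balance: absorbed = emitted ⇒ πR²·S(1−A) = 4πR²·σT_eq⁴, so T_eq⁴ = S(1−A)/(4σ).
T_eq = [1510 × 0.93 / (4 × 5.67×10⁻⁸)]^(1/4) = (6.19×10⁹)^(1/4) = 281 K.

T_eq ≈ 281 K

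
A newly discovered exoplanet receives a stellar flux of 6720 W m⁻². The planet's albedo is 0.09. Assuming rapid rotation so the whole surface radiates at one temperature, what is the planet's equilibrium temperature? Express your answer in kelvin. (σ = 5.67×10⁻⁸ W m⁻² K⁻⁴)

T_eq ≈ 405 K

Energy balance: absorbed = emitted ⇒ πR²·S(1−A) = 4πR²·σT_eq⁴, so T_eq⁴ = S(1−A)/(4σ).
T_eq = [6720 × 0.91 / (4 × 5.67×10⁻⁸)]^(1/4) = (2.70×10¹⁰)^(1/4) = 405 K.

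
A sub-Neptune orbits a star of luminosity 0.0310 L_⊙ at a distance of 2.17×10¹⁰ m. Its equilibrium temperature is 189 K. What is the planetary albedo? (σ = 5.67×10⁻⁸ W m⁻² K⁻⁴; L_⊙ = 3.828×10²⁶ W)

A ≈ 0.86

L = 0.0310 × 3.828×10²⁶ = 1.19×10²⁵ W.
Flux: S = L/(4πd²) = 1.19×10²⁵/(4π×(2.17×10¹⁰)²) = 2010 W m⁻².
From T_eq⁴ = S(1−A)/(4σ): 1−A = 4σT_eq⁴/S.
1−A = 4 × 5.67×10⁻⁸ × (189)⁴ / 2010 = 0.144.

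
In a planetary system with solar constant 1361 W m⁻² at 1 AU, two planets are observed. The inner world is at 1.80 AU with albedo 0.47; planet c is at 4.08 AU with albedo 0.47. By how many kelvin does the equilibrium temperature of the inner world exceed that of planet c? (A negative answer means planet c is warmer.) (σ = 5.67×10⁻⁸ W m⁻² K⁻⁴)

ΔT ≈ 59.4 K

T_eq = [S₀(1−A)/(4σd²)]^(1/4), so T ∝ (1−A)^(1/4) / √d.
T₁ = [1361×0.53/(4×5.67×10⁻⁸×1.80²)]^(1/4) = 177.01 K.
T₂ = [1361×0.53/(4×5.67×10⁻⁸×4.08²)]^(1/4) = 117.57 K.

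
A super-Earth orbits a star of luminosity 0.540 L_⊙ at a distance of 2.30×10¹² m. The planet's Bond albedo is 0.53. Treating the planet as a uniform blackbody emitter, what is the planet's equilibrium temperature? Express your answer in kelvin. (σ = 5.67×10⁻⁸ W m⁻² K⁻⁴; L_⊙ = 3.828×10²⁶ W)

L = 0.540 × 3.828×10²⁶ = 2.07×10²⁶ W.
Flux: S = L/(4πd²) = 2.07×10²⁶/(4π×(2.30×10¹²)²) = 3.11 W m⁻².
Energy balance: absorbed = emitted ⇒ πR²·S(1−A) = 4πR²·σT_eq⁴, so T_eq⁴ = S(1−A)/(4σ).
T_eq = [3.11 × 0.47 / (4 × 5.67×10⁻⁸)]^(1/4) = (6.44×10⁶)^(1/4) = 50.4 K.

T_eq ≈ 50.4 K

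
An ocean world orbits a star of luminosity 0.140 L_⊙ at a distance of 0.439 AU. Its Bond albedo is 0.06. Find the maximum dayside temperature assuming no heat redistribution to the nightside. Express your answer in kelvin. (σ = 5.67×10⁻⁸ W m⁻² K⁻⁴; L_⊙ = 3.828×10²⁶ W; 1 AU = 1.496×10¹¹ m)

d = 0.439 AU = 6.57×10¹⁰ m.
L = 0.140 × 3.828×10²⁶ = 5.36×10²⁵ W.
Flux: S = L/(4πd²) = 5.36×10²⁵/(4π×(6.57×10¹⁰)²) = 989 W m⁻².
With no redistribution each surface element balances locally: S(1−A) = σT⁴.
T = [989 × 0.94 / 5.67×10⁻⁸]^(1/4) = (1.64×10¹⁰)^(1/4) = 358 K.

T_ss ≈ 358 K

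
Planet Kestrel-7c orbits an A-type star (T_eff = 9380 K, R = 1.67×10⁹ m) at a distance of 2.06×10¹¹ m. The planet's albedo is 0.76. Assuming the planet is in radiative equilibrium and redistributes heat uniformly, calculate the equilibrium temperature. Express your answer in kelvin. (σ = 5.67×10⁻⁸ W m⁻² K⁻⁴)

L = 4πR_⋆²σT_⋆⁴ = 4π(1.67×10⁹)² × 5.67×10⁻⁸ × (9380)⁴ = 1.54×10²⁸ W.
S = L/(4πd²) = 2.88×10⁴ W m⁻².
Energy balance: absorbed = emitted ⇒ πR²·S(1−A) = 4πR²·σT_eq⁴, so T_eq⁴ = S(1−A)/(4σ).
T_eq = [2.88×10⁴ × 0.24 / (4 × 5.67×10⁻⁸)]^(1/4) = (3.05×10¹⁰)^(1/4) = 418 K.

T_eq ≈ 418 K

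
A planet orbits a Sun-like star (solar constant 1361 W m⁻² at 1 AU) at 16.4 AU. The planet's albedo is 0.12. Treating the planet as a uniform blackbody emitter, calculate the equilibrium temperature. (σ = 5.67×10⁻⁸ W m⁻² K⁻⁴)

T_eq ≈ 66.6 K

Flux at 16.4 AU: S = 1361/16.4² = 5.06 W m⁻².
Energy balance: absorbed = emitted ⇒ πR²·S(1−A) = 4πR²·σT_eq⁴, so T_eq⁴ = S(1−A)/(4σ).
T_eq = [5.06 × 0.88 / (4 × 5.67×10⁻⁸)]^(1/4) = (1.96×10⁷)^(1/4) = 66.6 K.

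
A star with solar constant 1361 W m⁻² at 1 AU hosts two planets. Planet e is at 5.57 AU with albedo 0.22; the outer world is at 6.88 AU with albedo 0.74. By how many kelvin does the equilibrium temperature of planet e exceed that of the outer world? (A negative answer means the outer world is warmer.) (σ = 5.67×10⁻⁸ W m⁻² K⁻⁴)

ΔT ≈ 35.1 K

T_eq = [S₀(1−A)/(4σd²)]^(1/4), so T ∝ (1−A)^(1/4) / √d.
T₁ = [1361×0.78/(4×5.67×10⁻⁸×5.57²)]^(1/4) = 110.83 K.
T₂ = [1361×0.26/(4×5.67×10⁻⁸×6.88²)]^(1/4) = 75.77 K.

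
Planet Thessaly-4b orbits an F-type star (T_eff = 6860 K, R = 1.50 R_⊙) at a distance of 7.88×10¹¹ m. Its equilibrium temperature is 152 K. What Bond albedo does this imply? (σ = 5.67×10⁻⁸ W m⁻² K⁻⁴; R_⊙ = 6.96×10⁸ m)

R_⋆ = 1.50 × 6.96×10⁸ = 1.04×10⁹ m.
L = 4πR_⋆²σT_⋆⁴ = 4π(1.04×10⁹)² × 5.67×10⁻⁸ × (6860)⁴ = 1.72×10²⁷ W.
S = L/(4πd²) = 220 W m⁻².
From T_eq⁴ = S(1−A)/(4σ): 1−A = 4σT_eq⁴/S.
1−A = 4 × 5.67×10⁻⁸ × (152)⁴ / 220 = 0.549.

A ≈ 0.45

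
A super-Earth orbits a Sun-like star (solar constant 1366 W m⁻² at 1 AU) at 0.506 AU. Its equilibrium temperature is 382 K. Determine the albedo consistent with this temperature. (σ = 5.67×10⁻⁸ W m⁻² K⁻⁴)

Flux at 0.506 AU: S = 1366/0.506² = 5340 W m⁻².
From T_eq⁴ = S(1−A)/(4σ): 1−A = 4σT_eq⁴/S.
1−A = 4 × 5.67×10⁻⁸ × (382)⁴ / 5340 = 0.905.

A ≈ 0.09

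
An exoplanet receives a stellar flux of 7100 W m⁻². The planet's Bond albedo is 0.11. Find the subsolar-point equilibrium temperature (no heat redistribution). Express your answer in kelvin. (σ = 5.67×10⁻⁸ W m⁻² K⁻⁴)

At the subsolar point the surface absorbs S(1−A) and emits σT⁴ per unit area — no factor of 4, since only the local patch is in balance.
T = [7100 × 0.89 / 5.67×10⁻⁸]^(1/4) = (1.11×10¹¹)^(1/4) = 578 K.

T_ss ≈ 578 K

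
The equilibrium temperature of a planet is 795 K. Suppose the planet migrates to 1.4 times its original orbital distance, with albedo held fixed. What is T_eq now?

T_eq ∝ L^(1/4) · d^(−1/2).
T′ = 795 / 1.4^(1/2) = 672 K.

T_eq ≈ 672 K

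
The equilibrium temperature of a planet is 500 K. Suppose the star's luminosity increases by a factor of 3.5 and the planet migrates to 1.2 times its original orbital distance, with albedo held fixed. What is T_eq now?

T_eq ≈ 624 K

T_eq ∝ L^(1/4) · d^(−1/2).
T′ = 500 × 3.5^(1/4) / 1.2^(1/2) = 624 K.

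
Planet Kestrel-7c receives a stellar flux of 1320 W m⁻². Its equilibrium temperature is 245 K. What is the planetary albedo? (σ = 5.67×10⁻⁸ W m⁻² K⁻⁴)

From T_eq⁴ = S(1−A)/(4σ): 1−A = 4σT_eq⁴/S.
1−A = 4 × 5.67×10⁻⁸ × (245)⁴ / 1320 = 0.619.

A ≈ 0.38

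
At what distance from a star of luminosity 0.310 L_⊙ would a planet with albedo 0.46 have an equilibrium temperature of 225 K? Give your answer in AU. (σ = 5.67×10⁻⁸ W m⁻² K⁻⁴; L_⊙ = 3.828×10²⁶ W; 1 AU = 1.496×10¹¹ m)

L = 0.310 × 3.828×10²⁶ = 1.19×10²⁶ W.
From T_eq⁴ = L(1−A)/(16πσd²): d = √[L(1−A)/(16πσT_eq⁴)].
d = √[1.19×10²⁶ × 0.54 / (16π × 5.67×10⁻⁸ × (225)⁴)] = 9.37×10¹⁰ m = 0.626 AU.

d ≈ 0.626 AU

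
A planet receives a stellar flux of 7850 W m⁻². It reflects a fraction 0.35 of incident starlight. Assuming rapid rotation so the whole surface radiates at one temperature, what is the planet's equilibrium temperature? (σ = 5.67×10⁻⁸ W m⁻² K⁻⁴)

T_eq ≈ 387 K

Energy balance: absorbed = emitted ⇒ πR²·S(1−A) = 4πR²·σT_eq⁴, so T_eq⁴ = S(1−A)/(4σ).
T_eq = [7850 × 0.65 / (4 × 5.67×10⁻⁸)]^(1/4) = (2.25×10¹⁰)^(1/4) = 387 K.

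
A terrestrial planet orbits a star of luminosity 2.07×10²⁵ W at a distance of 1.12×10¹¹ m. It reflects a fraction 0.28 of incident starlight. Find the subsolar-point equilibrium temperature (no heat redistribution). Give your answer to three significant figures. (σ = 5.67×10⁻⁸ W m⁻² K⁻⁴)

Flux: S = L/(4πd²) = 2.07×10²⁵/(4π×(1.12×10¹¹)²) = 131 W m⁻².
At the subsolar point the surface absorbs S(1−A) and emits σT⁴ per unit area — no factor of 4, since only the local patch is in balance.
T = [131 × 0.72 / 5.67×10⁻⁸]^(1/4) = (1.67×10⁹)^(1/4) = 202 K.

T_ss ≈ 202 K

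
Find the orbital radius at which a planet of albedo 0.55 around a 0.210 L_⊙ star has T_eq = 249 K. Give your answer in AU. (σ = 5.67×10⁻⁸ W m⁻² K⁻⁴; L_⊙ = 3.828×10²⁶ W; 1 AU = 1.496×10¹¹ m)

L = 0.210 × 3.828×10²⁶ = 8.04×10²⁵ W.
From T_eq⁴ = L(1−A)/(16πσd²): d = √[L(1−A)/(16πσT_eq⁴)].
d = √[8.04×10²⁵ × 0.45 / (16π × 5.67×10⁻⁸ × (249)⁴)] = 5.75×10¹⁰ m = 0.384 AU.

d ≈ 0.384 AU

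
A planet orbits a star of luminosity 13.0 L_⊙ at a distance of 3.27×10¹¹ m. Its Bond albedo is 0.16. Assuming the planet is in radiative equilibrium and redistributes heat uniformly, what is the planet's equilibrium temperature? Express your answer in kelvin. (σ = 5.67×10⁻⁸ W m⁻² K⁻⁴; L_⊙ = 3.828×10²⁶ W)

L = 13.0 × 3.828×10²⁶ = 4.98×10²⁷ W.
Flux: S = L/(4πd²) = 4.98×10²⁷/(4π×(3.27×10¹¹)²) = 3700 W m⁻².
Energy balance: absorbed = emitted ⇒ πR²·S(1−A) = 4πR²·σT_eq⁴, so T_eq⁴ = S(1−A)/(4σ).
T_eq = [3700 × 0.84 / (4 × 5.67×10⁻⁸)]^(1/4) = (1.37×10¹⁰)^(1/4) = 342 K.

T_eq ≈ 342 K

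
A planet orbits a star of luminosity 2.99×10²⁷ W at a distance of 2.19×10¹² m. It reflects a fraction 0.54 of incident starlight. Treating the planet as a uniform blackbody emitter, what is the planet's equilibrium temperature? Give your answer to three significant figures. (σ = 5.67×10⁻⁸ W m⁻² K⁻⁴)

Flux: S = L/(4πd²) = 2.99×10²⁷/(4π×(2.19×10¹²)²) = 49.6 W m⁻².
Energy balance: absorbed = emitted ⇒ πR²·S(1−A) = 4πR²·σT_eq⁴, so T_eq⁴ = S(1−A)/(4σ).
T_eq = [49.6 × 0.46 / (4 × 5.67×10⁻⁸)]^(1/4) = (1.01×10⁸)^(1/4) = 100 K.

T_eq ≈ 100 K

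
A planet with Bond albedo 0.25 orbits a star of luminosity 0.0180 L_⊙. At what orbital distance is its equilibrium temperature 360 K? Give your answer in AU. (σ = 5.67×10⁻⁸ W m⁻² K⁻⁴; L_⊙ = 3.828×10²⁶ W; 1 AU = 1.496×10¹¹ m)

d ≈ 0.0695 AU

L = 0.0180 × 3.828×10²⁶ = 6.89×10²⁴ W.
From T_eq⁴ = L(1−A)/(16πσd²): d = √[L(1−A)/(16πσT_eq⁴)].
d = √[6.89×10²⁴ × 0.75 / (16π × 5.67×10⁻⁸ × (360)⁴)] = 1.04×10¹⁰ m = 0.0695 AU.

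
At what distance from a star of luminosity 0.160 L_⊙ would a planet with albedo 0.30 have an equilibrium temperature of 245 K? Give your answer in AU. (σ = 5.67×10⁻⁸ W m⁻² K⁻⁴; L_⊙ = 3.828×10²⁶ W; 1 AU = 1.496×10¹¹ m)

L = 0.160 × 3.828×10²⁶ = 6.12×10²⁵ W.
From T_eq⁴ = L(1−A)/(16πσd²): d = √[L(1−A)/(16πσT_eq⁴)].
d = √[6.12×10²⁵ × 0.70 / (16π × 5.67×10⁻⁸ × (245)⁴)] = 6.46×10¹⁰ m = 0.432 AU.

d ≈ 0.432 AU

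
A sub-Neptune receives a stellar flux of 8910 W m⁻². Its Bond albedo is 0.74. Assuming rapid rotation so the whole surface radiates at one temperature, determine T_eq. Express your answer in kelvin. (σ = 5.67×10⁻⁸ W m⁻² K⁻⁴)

Energy balance: absorbed = emitted ⇒ πR²·S(1−A) = 4πR²·σT_eq⁴, so T_eq⁴ = S(1−A)/(4σ).
T_eq = [8910 × 0.26 / (4 × 5.67×10⁻⁸)]^(1/4) = (1.02×10¹⁰)^(1/4) = 318 K.

T_eq ≈ 318 K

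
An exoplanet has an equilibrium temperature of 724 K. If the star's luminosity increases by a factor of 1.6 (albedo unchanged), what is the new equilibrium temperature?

T_eq ∝ L^(1/4) · d^(−1/2).
T′ = 724 × 1.6^(1/4) = 814 K.

T_eq ≈ 814 K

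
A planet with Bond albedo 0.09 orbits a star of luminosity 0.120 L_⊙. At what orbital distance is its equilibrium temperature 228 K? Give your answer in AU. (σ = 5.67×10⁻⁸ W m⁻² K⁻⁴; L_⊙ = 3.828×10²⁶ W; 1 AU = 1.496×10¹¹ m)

L = 0.120 × 3.828×10²⁶ = 4.59×10²⁵ W.
From T_eq⁴ = L(1−A)/(16πσd²): d = √[L(1−A)/(16πσT_eq⁴)].
d = √[4.59×10²⁵ × 0.91 / (16π × 5.67×10⁻⁸ × (228)⁴)] = 7.37×10¹⁰ m = 0.492 AU.

d ≈ 0.492 AU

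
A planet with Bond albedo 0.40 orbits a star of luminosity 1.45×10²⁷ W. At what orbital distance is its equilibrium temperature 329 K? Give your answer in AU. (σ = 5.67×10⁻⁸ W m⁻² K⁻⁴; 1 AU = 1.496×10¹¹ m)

From T_eq⁴ = L(1−A)/(16πσd²): d = √[L(1−A)/(16πσT_eq⁴)].
d = √[1.45×10²⁷ × 0.60 / (16π × 5.67×10⁻⁸ × (329)⁴)] = 1.61×10¹¹ m = 1.08 AU.

d ≈ 1.08 AU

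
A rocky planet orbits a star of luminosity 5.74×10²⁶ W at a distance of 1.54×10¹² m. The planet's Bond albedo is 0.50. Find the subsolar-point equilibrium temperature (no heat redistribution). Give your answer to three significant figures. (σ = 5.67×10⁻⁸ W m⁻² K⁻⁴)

Flux: S = L/(4πd²) = 5.74×10²⁶/(4π×(1.54×10¹²)²) = 19.3 W m⁻².
At the subsolar point the surface absorbs S(1−A) and emits σT⁴ per unit area — no factor of 4, since only the local patch is in balance.
T = [19.3 × 0.50 / 5.67×10⁻⁸]^(1/4) = (1.70×10⁸)^(1/4) = 114 K.

T_ss ≈ 114 K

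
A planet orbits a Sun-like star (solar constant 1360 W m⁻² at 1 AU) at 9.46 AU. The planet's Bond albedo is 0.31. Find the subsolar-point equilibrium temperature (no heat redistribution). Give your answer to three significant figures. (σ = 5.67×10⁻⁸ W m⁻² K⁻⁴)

Flux at 9.46 AU: S = 1360/9.46² = 15.2 W m⁻².
At the subsolar point the surface absorbs S(1−A) and emits σT⁴ per unit area — no factor of 4, since only the local patch is in balance.
T = [15.2 × 0.69 / 5.67×10⁻⁸]^(1/4) = (1.85×10⁸)^(1/4) = 117 K.

T_ss ≈ 117 K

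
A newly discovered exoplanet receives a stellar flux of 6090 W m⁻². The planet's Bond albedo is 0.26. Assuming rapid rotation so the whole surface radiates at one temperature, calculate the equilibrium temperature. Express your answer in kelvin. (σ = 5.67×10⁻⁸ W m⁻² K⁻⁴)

Energy balance: absorbed = emitted ⇒ πR²·S(1−A) = 4πR²·σT_eq⁴, so T_eq⁴ = S(1−A)/(4σ).
T_eq = [6090 × 0.74 / (4 × 5.67×10⁻⁸)]^(1/4) = (1.99×10¹⁰)^(1/4) = 375 K.

T_eq ≈ 375 K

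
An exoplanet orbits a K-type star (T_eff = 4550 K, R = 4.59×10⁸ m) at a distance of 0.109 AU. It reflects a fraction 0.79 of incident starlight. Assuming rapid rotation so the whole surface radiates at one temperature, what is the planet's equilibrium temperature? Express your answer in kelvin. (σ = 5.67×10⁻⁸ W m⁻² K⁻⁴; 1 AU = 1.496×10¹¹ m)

d = 0.109 AU = 1.63×10¹⁰ m.
L = 4πR_⋆²σT_⋆⁴ = 4π(4.59×10⁸)² × 5.67×10⁻⁸ × (4550)⁴ = 6.43×10²⁵ W.
S = L/(4πd²) = 1.93×10⁴ W m⁻².
Energy balance: absorbed = emitted ⇒ πR²·S(1−A) = 4πR²·σT_eq⁴, so T_eq⁴ = S(1−A)/(4σ).
T_eq = [1.93×10⁴ × 0.21 / (4 × 5.67×10⁻⁸)]^(1/4) = (1.78×10¹⁰)^(1/4) = 365 K.

T_eq ≈ 365 K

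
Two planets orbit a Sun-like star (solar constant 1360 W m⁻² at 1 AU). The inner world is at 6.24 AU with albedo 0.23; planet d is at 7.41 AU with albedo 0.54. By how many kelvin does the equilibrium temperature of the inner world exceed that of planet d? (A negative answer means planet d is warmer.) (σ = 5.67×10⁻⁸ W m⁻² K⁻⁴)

ΔT ≈ 20.2 K

T_eq = [S₀(1−A)/(4σd²)]^(1/4), so T ∝ (1−A)^(1/4) / √d.
T₁ = [1360×0.77/(4×5.67×10⁻⁸×6.24²)]^(1/4) = 104.35 K.
T₂ = [1360×0.46/(4×5.67×10⁻⁸×7.41²)]^(1/4) = 84.19 K.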